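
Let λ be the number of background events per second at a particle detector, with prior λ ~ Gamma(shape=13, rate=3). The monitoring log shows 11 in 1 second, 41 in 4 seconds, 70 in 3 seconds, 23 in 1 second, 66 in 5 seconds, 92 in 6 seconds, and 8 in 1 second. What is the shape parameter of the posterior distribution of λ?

Total count: 11 + 41 + 70 + 23 + 66 + 92 + 8 = 311.
Total exposure: 1 + 4 + 3 + 1 + 5 + 6 + 1 = 21 seconds.
Conjugate update: add total count to the shape and total exposure to the rate, giving Gamma(324, 24).

324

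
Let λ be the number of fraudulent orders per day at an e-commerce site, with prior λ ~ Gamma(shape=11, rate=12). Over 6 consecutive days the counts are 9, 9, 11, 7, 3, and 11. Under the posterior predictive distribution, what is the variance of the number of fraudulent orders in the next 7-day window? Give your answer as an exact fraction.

Total count: 9 + 9 + 11 + 7 + 3 + 11 = 50.
Total exposure: 6 days.
Posterior: α' = 11 + 50 = 61, β' = 12 + 6 = 18.
The posterior predictive for a window of length T is Negative Binomial with variance T·α'·(β'+T)/β'² = 7·61·25/324 = 10675/324.

10675/324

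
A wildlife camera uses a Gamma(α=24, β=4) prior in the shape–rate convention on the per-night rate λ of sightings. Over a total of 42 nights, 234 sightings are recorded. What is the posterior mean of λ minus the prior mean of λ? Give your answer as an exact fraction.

-9/23

Total count 234 over total exposure 42 nights.
Conjugate update: add total count to the shape and total exposure to the rate, giving Gamma(258, 46).
Posterior mean = 258/46 = 129/23; prior mean = 24/4 = 6. Difference = 129/23 − 6 = -9/23.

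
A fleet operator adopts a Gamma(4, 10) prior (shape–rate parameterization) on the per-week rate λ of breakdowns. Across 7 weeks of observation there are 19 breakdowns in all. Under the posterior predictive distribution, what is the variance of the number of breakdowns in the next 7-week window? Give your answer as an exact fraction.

Total count 19 over total exposure 7 weeks.
The Gamma prior is conjugate for the Poisson rate, so λ | data ~ Gamma(4+19, 10+7) = Gamma(23, 17).
The posterior predictive for a window of length T is Negative Binomial with variance T·α'·(β'+T)/β'² = 7·23·24/289 = 3864/289.

3864/289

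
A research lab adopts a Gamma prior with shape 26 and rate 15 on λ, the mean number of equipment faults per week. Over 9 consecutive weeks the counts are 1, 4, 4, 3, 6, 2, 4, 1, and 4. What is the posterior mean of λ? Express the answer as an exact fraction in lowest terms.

55/24

Total count: 1 + 4 + 4 + 3 + 6 + 2 + 4 + 1 + 4 = 29.
Total exposure: 9 weeks.
By Gamma–Poisson conjugacy, the posterior is Gamma(α + Σx, β + Σt) = Gamma(26 + 29, 15 + 9) = Gamma(55, 24).
Posterior mean = α'/β' = 55/24.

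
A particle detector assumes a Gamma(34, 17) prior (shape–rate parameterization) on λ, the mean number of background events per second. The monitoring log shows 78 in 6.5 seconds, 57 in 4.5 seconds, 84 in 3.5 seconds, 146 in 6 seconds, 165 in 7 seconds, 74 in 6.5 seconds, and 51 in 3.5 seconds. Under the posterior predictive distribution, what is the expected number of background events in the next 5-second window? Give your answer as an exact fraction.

6890/109

Total count: 78 + 57 + 84 + 146 + 165 + 74 + 51 = 655.
Total exposure: 6.5 + 4.5 + 3.5 + 6 + 7 + 6.5 + 3.5 = 37.5 seconds.
The Gamma prior is conjugate for the Poisson rate, so λ | data ~ Gamma(34+655, 17+37.5) = Gamma(689, 109/2).
Predictive mean over a 5-second window = T·E[λ|data] = 5·689/(109/2) = 6890/109.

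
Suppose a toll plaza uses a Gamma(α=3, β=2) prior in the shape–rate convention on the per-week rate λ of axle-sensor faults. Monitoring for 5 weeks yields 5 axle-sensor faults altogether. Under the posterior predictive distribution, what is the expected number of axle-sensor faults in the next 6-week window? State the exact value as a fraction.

48/7

Total count 5 over total exposure 5 weeks.
Gamma(α, β) with Poisson data over total exposure Σt gives posterior Gamma(α+Σx, β+Σt) = Gamma(8, 7).
Predictive mean over a 6-week window = T·E[λ|data] = 6·8/7 = 48/7.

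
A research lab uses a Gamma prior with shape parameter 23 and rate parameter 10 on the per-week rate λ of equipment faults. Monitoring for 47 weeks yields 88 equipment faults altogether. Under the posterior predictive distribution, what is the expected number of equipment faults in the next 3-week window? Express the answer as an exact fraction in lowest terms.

Total count 88 over total exposure 47 weeks.
The Gamma prior is conjugate for the Poisson rate, so λ | data ~ Gamma(23+88, 10+47) = Gamma(111, 57).
Predictive mean over a 3-week window = T·E[λ|data] = 3·111/57 = 111/19.

111/19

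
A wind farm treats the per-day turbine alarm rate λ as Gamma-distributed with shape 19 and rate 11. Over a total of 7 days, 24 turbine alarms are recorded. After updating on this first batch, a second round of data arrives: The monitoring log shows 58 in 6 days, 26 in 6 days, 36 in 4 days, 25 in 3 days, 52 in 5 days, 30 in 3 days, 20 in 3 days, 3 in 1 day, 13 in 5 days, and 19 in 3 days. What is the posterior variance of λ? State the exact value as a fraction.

325/3249

Total count 24 over total exposure 7 days.
After the first batch: Gamma(19 + 24, 11 + 7) = Gamma(43, 18).
Total count: 58 + 26 + 36 + 25 + 52 + 30 + 20 + 3 + 13 + 19 = 282.
Total exposure: 6 + 6 + 4 + 3 + 5 + 3 + 3 + 1 + 5 + 3 = 39 days.
After the second batch: Gamma(43 + 282, 18 + 39) = Gamma(325, 57).
Posterior variance = α'/β'² = 325/3249.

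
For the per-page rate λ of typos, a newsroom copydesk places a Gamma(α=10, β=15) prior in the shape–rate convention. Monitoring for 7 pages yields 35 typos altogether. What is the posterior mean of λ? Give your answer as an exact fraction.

Total count 35 over total exposure 7 pages.
Gamma(α, β) with Poisson data over total exposure Σt gives posterior Gamma(α+Σx, β+Σt) = Gamma(45, 22).
Posterior mean = α'/β' = 45/22.

45/22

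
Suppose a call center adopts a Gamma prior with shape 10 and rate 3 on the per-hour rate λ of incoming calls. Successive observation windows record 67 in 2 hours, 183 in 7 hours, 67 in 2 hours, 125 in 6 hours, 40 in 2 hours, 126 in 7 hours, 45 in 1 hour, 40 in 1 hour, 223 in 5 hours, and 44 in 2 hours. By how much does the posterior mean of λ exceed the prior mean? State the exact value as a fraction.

Total count: 67 + 183 + 67 + 125 + 40 + 126 + 45 + 40 + 223 + 44 = 960.
Total exposure: 2 + 7 + 2 + 6 + 2 + 7 + 1 + 1 + 5 + 2 = 35 hours.
By Gamma–Poisson conjugacy, the posterior is Gamma(α + Σx, β + Σt) = Gamma(10 + 960, 3 + 35) = Gamma(970, 38).
Posterior mean = 970/38 = 485/19; prior mean = 10/3 = 10/3. Difference = 485/19 − 10/3 = 1265/57.

1265/57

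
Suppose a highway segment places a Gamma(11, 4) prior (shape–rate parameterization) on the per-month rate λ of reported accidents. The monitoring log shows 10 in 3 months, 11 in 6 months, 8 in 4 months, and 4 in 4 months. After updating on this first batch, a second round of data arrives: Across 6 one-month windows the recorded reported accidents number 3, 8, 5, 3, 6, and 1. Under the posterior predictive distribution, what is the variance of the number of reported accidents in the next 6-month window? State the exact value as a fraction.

1540/81

Total count: 10 + 11 + 8 + 4 = 33.
Total exposure: 3 + 6 + 4 + 4 = 17 months.
After the first batch: Gamma(11 + 33, 4 + 17) = Gamma(44, 21).
Total count: 3 + 8 + 5 + 3 + 6 + 1 = 26.
Total exposure: 6 months.
After the second batch: Gamma(44 + 26, 21 + 6) = Gamma(70, 27).
The posterior predictive for a window of length T is Negative Binomial with variance T·α'·(β'+T)/β'² = 6·70·33/729 = 1540/81.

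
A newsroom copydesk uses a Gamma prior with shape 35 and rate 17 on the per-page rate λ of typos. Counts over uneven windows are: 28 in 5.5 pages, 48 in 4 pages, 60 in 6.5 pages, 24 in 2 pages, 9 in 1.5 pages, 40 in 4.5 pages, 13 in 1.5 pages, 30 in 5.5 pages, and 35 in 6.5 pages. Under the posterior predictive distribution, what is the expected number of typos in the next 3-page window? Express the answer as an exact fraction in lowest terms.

1932/109

Total count: 28 + 48 + 60 + 24 + 9 + 40 + 13 + 30 + 35 = 287.
Total exposure: 5.5 + 4 + 6.5 + 2 + 1.5 + 4.5 + 1.5 + 5.5 + 6.5 = 37.5 pages.
Gamma(α, β) with Poisson data over total exposure Σt gives posterior Gamma(α+Σx, β+Σt) = Gamma(322, 109/2).
Predictive mean over a 3-page window = T·E[λ|data] = 3·322/(109/2) = 1932/109.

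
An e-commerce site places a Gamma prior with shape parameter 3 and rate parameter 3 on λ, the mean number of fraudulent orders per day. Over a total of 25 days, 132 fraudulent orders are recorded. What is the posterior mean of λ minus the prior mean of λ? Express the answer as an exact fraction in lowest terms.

Total count 132 over total exposure 25 days.
By Gamma–Poisson conjugacy, the posterior is Gamma(α + Σx, β + Σt) = Gamma(3 + 132, 3 + 25) = Gamma(135, 28).
Posterior mean = 135/28 = 135/28; prior mean = 3/3 = 1. Difference = 135/28 − 1 = 107/28.

107/28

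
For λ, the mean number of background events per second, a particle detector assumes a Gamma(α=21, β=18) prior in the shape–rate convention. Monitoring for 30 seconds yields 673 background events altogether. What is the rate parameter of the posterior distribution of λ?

48

Total count 673 over total exposure 30 seconds.
Posterior: α' = 21 + 673 = 694, β' = 18 + 30 = 48.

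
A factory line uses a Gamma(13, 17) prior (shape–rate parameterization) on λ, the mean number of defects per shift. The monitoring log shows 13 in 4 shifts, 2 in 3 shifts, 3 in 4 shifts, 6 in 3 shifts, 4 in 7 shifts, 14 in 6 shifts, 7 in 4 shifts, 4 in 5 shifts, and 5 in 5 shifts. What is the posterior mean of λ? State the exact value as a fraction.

Total count: 13 + 2 + 3 + 6 + 4 + 14 + 7 + 4 + 5 = 58.
Total exposure: 4 + 3 + 4 + 3 + 7 + 6 + 4 + 5 + 5 = 41 shifts.
By Gamma–Poisson conjugacy, the posterior is Gamma(α + Σx, β + Σt) = Gamma(13 + 58, 17 + 41) = Gamma(71, 58).
Posterior mean = α'/β' = 71/58.

71/58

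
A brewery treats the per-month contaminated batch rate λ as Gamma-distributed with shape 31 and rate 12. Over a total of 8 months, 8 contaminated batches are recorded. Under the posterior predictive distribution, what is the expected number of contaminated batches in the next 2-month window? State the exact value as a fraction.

39/10

Total count 8 over total exposure 8 months.
Posterior: α' = 31 + 8 = 39, β' = 12 + 8 = 20.
Predictive mean over a 2-month window = T·E[λ|data] = 2·39/20 = 39/10.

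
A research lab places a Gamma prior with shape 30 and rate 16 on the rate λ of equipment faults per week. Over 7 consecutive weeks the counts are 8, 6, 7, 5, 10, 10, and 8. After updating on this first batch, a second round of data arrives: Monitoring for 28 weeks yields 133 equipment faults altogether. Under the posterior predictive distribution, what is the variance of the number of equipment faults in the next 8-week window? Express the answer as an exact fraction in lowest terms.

Total count: 8 + 6 + 7 + 5 + 10 + 10 + 8 = 54.
Total exposure: 7 weeks.
After the first batch: Gamma(30 + 54, 16 + 7) = Gamma(84, 23).
Total count 133 over total exposure 28 weeks.
After the second batch: Gamma(84 + 133, 23 + 28) = Gamma(217, 51).
The posterior predictive for a window of length T is Negative Binomial with variance T·α'·(β'+T)/β'² = 8·217·59/2601 = 102424/2601.

102424/2601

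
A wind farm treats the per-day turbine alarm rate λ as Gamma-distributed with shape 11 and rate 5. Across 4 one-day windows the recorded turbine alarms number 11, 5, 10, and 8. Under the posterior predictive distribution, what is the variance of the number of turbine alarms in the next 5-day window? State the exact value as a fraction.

Total count: 11 + 5 + 10 + 8 = 34.
Total exposure: 4 days.
The Gamma prior is conjugate for the Poisson rate, so λ | data ~ Gamma(11+34, 5+4) = Gamma(45, 9).
The posterior predictive for a window of length T is Negative Binomial with variance T·α'·(β'+T)/β'² = 5·45·14/81 = 350/9.

350/9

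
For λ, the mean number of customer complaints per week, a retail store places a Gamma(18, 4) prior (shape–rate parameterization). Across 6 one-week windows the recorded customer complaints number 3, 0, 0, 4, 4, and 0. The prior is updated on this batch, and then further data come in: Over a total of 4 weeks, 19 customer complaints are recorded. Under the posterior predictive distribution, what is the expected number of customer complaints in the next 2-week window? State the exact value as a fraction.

48/7

Total count: 3 + 0 + 0 + 4 + 4 + 0 = 11.
Total exposure: 6 weeks.
After the first batch: Gamma(18 + 11, 4 + 6) = Gamma(29, 10).
Total count 19 over total exposure 4 weeks.
After the second batch: Gamma(29 + 19, 10 + 4) = Gamma(48, 14).
Predictive mean over a 2-week window = T·E[λ|data] = 2·48/14 = 48/7.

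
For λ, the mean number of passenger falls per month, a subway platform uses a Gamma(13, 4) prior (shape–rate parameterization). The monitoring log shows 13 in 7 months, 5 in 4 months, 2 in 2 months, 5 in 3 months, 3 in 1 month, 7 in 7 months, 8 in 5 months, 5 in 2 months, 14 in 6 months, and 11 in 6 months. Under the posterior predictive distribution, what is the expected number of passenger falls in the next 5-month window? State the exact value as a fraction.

430/47

Total count: 13 + 5 + 2 + 5 + 3 + 7 + 8 + 5 + 14 + 11 = 73.
Total exposure: 7 + 4 + 2 + 3 + 1 + 7 + 5 + 2 + 6 + 6 = 43 months.
Gamma(α, β) with Poisson data over total exposure Σt gives posterior Gamma(α+Σx, β+Σt) = Gamma(86, 47).
Predictive mean over a 5-month window = T·E[λ|data] = 5·86/47 = 430/47.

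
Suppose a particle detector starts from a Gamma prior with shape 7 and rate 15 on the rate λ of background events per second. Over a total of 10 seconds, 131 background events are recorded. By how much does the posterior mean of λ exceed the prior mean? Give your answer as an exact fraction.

Total count 131 over total exposure 10 seconds.
By Gamma–Poisson conjugacy, the posterior is Gamma(α + Σx, β + Σt) = Gamma(7 + 131, 15 + 10) = Gamma(138, 25).
Posterior mean = 138/25 = 138/25; prior mean = 7/15 = 7/15. Difference = 138/25 − 7/15 = 379/75.

379/75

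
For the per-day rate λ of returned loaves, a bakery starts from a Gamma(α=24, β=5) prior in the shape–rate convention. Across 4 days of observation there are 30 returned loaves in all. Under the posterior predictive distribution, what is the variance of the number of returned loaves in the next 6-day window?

60

Total count 30 over total exposure 4 days.
Posterior: α' = 24 + 30 = 54, β' = 5 + 4 = 9.
The posterior predictive for a window of length T is Negative Binomial with variance T·α'·(β'+T)/β'² = 6·54·15/81 = 60.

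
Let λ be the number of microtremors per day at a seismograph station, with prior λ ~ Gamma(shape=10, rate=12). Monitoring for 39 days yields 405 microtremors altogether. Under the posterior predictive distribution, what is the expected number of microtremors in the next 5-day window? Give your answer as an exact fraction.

Total count 405 over total exposure 39 days.
Gamma(α, β) with Poisson data over total exposure Σt gives posterior Gamma(α+Σx, β+Σt) = Gamma(415, 51).
Predictive mean over a 5-day window = T·E[λ|data] = 5·415/51 = 2075/51.

2075/51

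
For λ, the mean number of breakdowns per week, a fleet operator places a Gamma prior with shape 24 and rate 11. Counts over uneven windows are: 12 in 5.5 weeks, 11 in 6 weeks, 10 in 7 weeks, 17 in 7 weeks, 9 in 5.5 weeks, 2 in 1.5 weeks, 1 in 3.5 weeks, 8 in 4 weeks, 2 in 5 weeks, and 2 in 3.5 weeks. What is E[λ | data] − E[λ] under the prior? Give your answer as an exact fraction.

Total count: 12 + 11 + 10 + 17 + 9 + 2 + 1 + 8 + 2 + 2 = 74.
Total exposure: 5.5 + 6 + 7 + 7 + 5.5 + 1.5 + 3.5 + 4 + 5 + 3.5 = 48.5 weeks.
By Gamma–Poisson conjugacy, the posterior is Gamma(α + Σx, β + Σt) = Gamma(24 + 74, 11 + 48.5) = Gamma(98, 119/2).
Posterior mean = 98/(119/2) = 28/17; prior mean = 24/11 = 24/11. Difference = 28/17 − 24/11 = -100/187.

-100/187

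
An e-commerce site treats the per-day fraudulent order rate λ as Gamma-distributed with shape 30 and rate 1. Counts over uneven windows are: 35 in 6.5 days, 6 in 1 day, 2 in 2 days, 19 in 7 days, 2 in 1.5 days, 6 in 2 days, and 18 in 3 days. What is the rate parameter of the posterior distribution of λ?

24

Total count: 35 + 6 + 2 + 19 + 2 + 6 + 18 = 88.
Total exposure: 6.5 + 1 + 2 + 7 + 1.5 + 2 + 3 = 23 days.
By Gamma–Poisson conjugacy, the posterior is Gamma(α + Σx, β + Σt) = Gamma(30 + 88, 1 + 23) = Gamma(118, 24).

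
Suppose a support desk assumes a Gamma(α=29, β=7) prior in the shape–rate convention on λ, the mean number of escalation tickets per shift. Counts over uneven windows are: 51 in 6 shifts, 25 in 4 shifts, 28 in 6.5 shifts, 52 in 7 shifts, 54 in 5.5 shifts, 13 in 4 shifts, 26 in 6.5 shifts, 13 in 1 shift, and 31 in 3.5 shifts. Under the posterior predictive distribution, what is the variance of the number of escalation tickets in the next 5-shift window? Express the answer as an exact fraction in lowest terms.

Total count: 51 + 25 + 28 + 52 + 54 + 13 + 26 + 13 + 31 = 293.
Total exposure: 6 + 4 + 6.5 + 7 + 5.5 + 4 + 6.5 + 1 + 3.5 = 44 shifts.
Posterior: α' = 29 + 293 = 322, β' = 7 + 44 = 51.
The posterior predictive for a window of length T is Negative Binomial with variance T·α'·(β'+T)/β'² = 5·322·56/2601 = 90160/2601.

90160/2601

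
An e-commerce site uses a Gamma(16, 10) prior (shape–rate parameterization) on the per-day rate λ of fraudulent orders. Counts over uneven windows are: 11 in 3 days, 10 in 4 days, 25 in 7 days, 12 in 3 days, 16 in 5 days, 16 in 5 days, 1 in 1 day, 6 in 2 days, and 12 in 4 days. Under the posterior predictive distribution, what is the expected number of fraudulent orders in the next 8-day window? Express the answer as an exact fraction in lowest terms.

250/11

Total count: 11 + 10 + 25 + 12 + 16 + 16 + 1 + 6 + 12 = 109.
Total exposure: 3 + 4 + 7 + 3 + 5 + 5 + 1 + 2 + 4 = 34 days.
By Gamma–Poisson conjugacy, the posterior is Gamma(α + Σx, β + Σt) = Gamma(16 + 109, 10 + 34) = Gamma(125, 44).
Predictive mean over an 8-day window = T·E[λ|data] = 8·125/44 = 250/11.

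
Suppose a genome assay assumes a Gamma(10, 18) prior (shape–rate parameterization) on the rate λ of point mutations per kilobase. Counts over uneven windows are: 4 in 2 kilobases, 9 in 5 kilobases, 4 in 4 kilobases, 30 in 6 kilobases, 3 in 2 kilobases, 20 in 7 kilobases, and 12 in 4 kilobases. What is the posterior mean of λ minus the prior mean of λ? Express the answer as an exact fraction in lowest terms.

49/36

Total count: 4 + 9 + 4 + 30 + 3 + 20 + 12 = 82.
Total exposure: 2 + 5 + 4 + 6 + 2 + 7 + 4 = 30 kilobases.
Posterior: α' = 10 + 82 = 92, β' = 18 + 30 = 48.
Posterior mean = 92/48 = 23/12; prior mean = 10/18 = 5/9. Difference = 23/12 − 5/9 = 49/36.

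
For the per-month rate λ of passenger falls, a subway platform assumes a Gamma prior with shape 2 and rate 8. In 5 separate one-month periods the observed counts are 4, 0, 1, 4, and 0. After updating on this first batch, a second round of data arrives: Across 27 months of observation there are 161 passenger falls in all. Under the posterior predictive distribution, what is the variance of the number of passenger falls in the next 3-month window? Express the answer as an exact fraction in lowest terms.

5547/400

Total count: 4 + 0 + 1 + 4 + 0 = 9.
Total exposure: 5 months.
After the first batch: Gamma(2 + 9, 8 + 5) = Gamma(11, 13).
Total count 161 over total exposure 27 months.
After the second batch: Gamma(11 + 161, 13 + 27) = Gamma(172, 40).
The posterior predictive for a window of length T is Negative Binomial with variance T·α'·(β'+T)/β'² = 3·172·43/1600 = 5547/400.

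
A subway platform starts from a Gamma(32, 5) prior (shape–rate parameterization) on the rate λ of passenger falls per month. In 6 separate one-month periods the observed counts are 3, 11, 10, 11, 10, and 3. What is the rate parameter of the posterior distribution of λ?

11

Total count: 3 + 11 + 10 + 11 + 10 + 3 = 48.
Total exposure: 6 months.
By Gamma–Poisson conjugacy, the posterior is Gamma(α + Σx, β + Σt) = Gamma(32 + 48, 5 + 6) = Gamma(80, 11).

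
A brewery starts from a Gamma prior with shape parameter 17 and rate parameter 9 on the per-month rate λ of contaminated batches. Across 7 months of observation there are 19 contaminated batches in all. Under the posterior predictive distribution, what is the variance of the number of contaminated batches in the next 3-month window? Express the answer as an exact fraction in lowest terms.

Total count 19 over total exposure 7 months.
By Gamma–Poisson conjugacy, the posterior is Gamma(α + Σx, β + Σt) = Gamma(17 + 19, 9 + 7) = Gamma(36, 16).
The posterior predictive for a window of length T is Negative Binomial with variance T·α'·(β'+T)/β'² = 3·36·19/256 = 513/64.

513/64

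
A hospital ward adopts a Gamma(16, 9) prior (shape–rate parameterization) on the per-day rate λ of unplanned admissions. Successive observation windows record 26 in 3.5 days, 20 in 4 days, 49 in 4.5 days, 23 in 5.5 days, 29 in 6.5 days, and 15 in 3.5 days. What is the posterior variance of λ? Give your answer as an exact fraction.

712/5329

Total count: 26 + 20 + 49 + 23 + 29 + 15 = 162.
Total exposure: 3.5 + 4 + 4.5 + 5.5 + 6.5 + 3.5 = 27.5 days.
By Gamma–Poisson conjugacy, the posterior is Gamma(α + Σx, β + Σt) = Gamma(16 + 162, 9 + 27.5) = Gamma(178, 73/2).
Posterior variance = α'/β'² = 178/(5329/4) = 712/5329.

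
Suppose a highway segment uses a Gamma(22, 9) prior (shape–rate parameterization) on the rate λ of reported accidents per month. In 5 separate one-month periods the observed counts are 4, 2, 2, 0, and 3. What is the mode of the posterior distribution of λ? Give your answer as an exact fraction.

16/7

Total count: 4 + 2 + 2 + 0 + 3 = 11.
Total exposure: 5 months.
The Gamma prior is conjugate for the Poisson rate, so λ | data ~ Gamma(22+11, 9+5) = Gamma(33, 14).
Posterior mode = (α'−1)/β' = 32/14 = 16/7.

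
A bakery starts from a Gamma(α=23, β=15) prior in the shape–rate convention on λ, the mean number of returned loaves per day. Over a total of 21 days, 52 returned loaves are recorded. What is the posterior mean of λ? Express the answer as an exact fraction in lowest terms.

25/12

Total count 52 over total exposure 21 days.
Gamma(α, β) with Poisson data over total exposure Σt gives posterior Gamma(α+Σx, β+Σt) = Gamma(75, 36).
Posterior mean = α'/β' = 75/36 = 25/12.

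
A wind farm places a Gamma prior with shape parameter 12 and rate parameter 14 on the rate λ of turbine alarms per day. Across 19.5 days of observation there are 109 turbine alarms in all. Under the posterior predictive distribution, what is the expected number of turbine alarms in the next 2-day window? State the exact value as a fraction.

484/67

Total count 109 over total exposure 19.5 days.
By Gamma–Poisson conjugacy, the posterior is Gamma(α + Σx, β + Σt) = Gamma(12 + 109, 14 + 19.5) = Gamma(121, 67/2).
Predictive mean over a 2-day window = T·E[λ|data] = 2·121/(67/2) = 484/67.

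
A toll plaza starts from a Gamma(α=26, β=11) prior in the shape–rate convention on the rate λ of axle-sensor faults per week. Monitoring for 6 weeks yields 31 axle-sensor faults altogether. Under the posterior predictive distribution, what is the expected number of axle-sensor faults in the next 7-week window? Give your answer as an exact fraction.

Total count 31 over total exposure 6 weeks.
Posterior: α' = 26 + 31 = 57, β' = 11 + 6 = 17.
Predictive mean over a 7-week window = T·E[λ|data] = 7·57/17 = 399/17.

399/17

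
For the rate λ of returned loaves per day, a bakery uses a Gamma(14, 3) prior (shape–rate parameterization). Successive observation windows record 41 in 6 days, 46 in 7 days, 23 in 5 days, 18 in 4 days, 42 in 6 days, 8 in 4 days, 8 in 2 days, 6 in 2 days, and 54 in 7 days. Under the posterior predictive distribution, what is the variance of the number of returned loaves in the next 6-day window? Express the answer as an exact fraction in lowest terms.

Total count: 41 + 46 + 23 + 18 + 42 + 8 + 8 + 6 + 54 = 246.
Total exposure: 6 + 7 + 5 + 4 + 6 + 4 + 2 + 2 + 7 = 43 days.
Gamma(α, β) with Poisson data over total exposure Σt gives posterior Gamma(α+Σx, β+Σt) = Gamma(260, 46).
The posterior predictive for a window of length T is Negative Binomial with variance T·α'·(β'+T)/β'² = 6·260·52/2116 = 20280/529.

20280/529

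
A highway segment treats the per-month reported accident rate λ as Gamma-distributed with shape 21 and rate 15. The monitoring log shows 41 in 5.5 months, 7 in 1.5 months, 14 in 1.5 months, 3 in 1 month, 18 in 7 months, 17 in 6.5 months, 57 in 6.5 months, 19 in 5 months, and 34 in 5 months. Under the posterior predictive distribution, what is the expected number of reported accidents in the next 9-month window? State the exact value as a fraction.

4158/109

Total count: 41 + 7 + 14 + 3 + 18 + 17 + 57 + 19 + 34 = 210.
Total exposure: 5.5 + 1.5 + 1.5 + 1 + 7 + 6.5 + 6.5 + 5 + 5 = 39.5 months.
Gamma(α, β) with Poisson data over total exposure Σt gives posterior Gamma(α+Σx, β+Σt) = Gamma(231, 109/2).
Predictive mean over a 9-month window = T·E[λ|data] = 9·231/(109/2) = 4158/109.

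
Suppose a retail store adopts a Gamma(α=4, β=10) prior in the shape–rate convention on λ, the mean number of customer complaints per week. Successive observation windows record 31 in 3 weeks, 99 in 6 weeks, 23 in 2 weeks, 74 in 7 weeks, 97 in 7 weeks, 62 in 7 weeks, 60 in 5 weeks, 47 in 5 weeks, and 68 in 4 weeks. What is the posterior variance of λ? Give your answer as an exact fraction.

Total count: 31 + 99 + 23 + 74 + 97 + 62 + 60 + 47 + 68 = 561.
Total exposure: 3 + 6 + 2 + 7 + 7 + 7 + 5 + 5 + 4 = 46 weeks.
The Gamma prior is conjugate for the Poisson rate, so λ | data ~ Gamma(4+561, 10+46) = Gamma(565, 56).
Posterior variance = α'/β'² = 565/3136.

565/3136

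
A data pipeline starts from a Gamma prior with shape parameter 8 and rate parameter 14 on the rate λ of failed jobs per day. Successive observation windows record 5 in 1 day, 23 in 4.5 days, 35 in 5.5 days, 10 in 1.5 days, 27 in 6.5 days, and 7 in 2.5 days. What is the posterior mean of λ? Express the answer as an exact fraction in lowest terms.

230/71

Total count: 5 + 23 + 35 + 10 + 27 + 7 = 107.
Total exposure: 1 + 4.5 + 5.5 + 1.5 + 6.5 + 2.5 = 21.5 days.
Gamma(α, β) with Poisson data over total exposure Σt gives posterior Gamma(α+Σx, β+Σt) = Gamma(115, 71/2).
Posterior mean = α'/β' = 115/(71/2) = 230/71.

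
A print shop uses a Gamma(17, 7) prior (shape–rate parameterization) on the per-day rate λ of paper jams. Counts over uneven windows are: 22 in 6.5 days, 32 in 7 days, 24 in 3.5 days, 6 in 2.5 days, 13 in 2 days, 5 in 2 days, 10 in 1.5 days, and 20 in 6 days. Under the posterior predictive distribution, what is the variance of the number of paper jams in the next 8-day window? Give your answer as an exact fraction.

13708/361

Total count: 22 + 32 + 24 + 6 + 13 + 5 + 10 + 20 = 132.
Total exposure: 6.5 + 7 + 3.5 + 2.5 + 2 + 2 + 1.5 + 6 = 31 days.
By Gamma–Poisson conjugacy, the posterior is Gamma(α + Σx, β + Σt) = Gamma(17 + 132, 7 + 31) = Gamma(149, 38).
The posterior predictive for a window of length T is Negative Binomial with variance T·α'·(β'+T)/β'² = 8·149·46/1444 = 13708/361.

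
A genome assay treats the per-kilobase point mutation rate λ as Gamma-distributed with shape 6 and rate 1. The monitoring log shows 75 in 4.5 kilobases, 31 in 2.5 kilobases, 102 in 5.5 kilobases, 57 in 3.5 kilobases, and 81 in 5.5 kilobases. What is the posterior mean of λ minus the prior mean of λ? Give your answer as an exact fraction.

434/45

Total count: 75 + 31 + 102 + 57 + 81 = 346.
Total exposure: 4.5 + 2.5 + 5.5 + 3.5 + 5.5 = 21.5 kilobases.
Conjugate update: add total count to the shape and total exposure to the rate, giving Gamma(352, 45/2).
Posterior mean = 352/(45/2) = 704/45; prior mean = 6/1 = 6. Difference = 704/45 − 6 = 434/45.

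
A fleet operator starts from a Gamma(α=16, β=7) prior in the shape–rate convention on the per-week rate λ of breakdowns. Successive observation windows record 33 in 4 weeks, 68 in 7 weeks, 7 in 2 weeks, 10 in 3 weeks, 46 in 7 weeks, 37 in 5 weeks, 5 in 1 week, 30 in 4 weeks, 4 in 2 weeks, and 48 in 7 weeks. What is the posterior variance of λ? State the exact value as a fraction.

Total count: 33 + 68 + 7 + 10 + 46 + 37 + 5 + 30 + 4 + 48 = 288.
Total exposure: 4 + 7 + 2 + 3 + 7 + 5 + 1 + 4 + 2 + 7 = 42 weeks.
Conjugate update: add total count to the shape and total exposure to the rate, giving Gamma(304, 49).
Posterior variance = α'/β'² = 304/2401.

304/2401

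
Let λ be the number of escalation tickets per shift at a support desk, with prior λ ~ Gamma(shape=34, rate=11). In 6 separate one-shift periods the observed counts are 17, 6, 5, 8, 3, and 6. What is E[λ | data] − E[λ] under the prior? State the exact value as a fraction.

Total count: 17 + 6 + 5 + 8 + 3 + 6 = 45.
Total exposure: 6 shifts.
The Gamma prior is conjugate for the Poisson rate, so λ | data ~ Gamma(34+45, 11+6) = Gamma(79, 17).
Posterior mean = 79/17 = 79/17; prior mean = 34/11 = 34/11. Difference = 79/17 − 34/11 = 291/187.

291/187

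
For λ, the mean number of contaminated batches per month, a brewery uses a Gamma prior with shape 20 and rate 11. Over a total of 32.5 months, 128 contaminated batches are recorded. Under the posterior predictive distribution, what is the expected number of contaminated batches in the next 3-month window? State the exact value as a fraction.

Total count 128 over total exposure 32.5 months.
Conjugate update: add total count to the shape and total exposure to the rate, giving Gamma(148, 87/2).
Predictive mean over a 3-month window = T·E[λ|data] = 3·148/(87/2) = 296/29.

296/29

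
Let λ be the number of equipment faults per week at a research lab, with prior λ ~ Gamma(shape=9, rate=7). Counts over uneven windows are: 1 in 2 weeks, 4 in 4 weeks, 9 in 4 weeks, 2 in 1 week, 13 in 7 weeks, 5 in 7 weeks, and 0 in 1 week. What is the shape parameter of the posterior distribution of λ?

43

Total count: 1 + 4 + 9 + 2 + 13 + 5 + 0 = 34.
Total exposure: 2 + 4 + 4 + 1 + 7 + 7 + 1 = 26 weeks.
The Gamma prior is conjugate for the Poisson rate, so λ | data ~ Gamma(9+34, 7+26) = Gamma(43, 33).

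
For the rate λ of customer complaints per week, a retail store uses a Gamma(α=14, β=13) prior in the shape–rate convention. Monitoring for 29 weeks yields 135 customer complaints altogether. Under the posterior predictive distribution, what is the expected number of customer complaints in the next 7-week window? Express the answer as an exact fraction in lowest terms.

149/6

Total count 135 over total exposure 29 weeks.
Posterior: α' = 14 + 135 = 149, β' = 13 + 29 = 42.
Predictive mean over a 7-week window = T·E[λ|data] = 7·149/42 = 149/6.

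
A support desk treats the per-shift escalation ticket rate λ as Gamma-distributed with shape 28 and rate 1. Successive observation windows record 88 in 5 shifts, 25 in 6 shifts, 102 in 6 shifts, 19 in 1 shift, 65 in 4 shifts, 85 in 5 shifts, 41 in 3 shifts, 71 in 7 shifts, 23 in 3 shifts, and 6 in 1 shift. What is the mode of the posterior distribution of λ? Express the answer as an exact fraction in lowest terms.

92/7

Total count: 88 + 25 + 102 + 19 + 65 + 85 + 41 + 71 + 23 + 6 = 525.
Total exposure: 5 + 6 + 6 + 1 + 4 + 5 + 3 + 7 + 3 + 1 = 41 shifts.
Posterior: α' = 28 + 525 = 553, β' = 1 + 41 = 42.
Posterior mode = (α'−1)/β' = 552/42 = 92/7.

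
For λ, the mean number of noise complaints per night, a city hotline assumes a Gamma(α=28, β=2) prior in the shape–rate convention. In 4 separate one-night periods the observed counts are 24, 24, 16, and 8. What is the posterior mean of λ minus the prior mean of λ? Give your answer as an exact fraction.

8/3

Total count: 24 + 24 + 16 + 8 = 72.
Total exposure: 4 nights.
Conjugate update: add total count to the shape and total exposure to the rate, giving Gamma(100, 6).
Posterior mean = 100/6 = 50/3; prior mean = 28/2 = 14. Difference = 50/3 − 14 = 8/3.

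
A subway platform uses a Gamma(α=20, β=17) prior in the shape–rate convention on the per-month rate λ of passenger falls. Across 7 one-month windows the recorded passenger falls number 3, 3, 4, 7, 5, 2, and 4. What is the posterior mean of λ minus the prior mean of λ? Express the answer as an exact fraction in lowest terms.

14/17

Total count: 3 + 3 + 4 + 7 + 5 + 2 + 4 = 28.
Total exposure: 7 months.
Conjugate update: add total count to the shape and total exposure to the rate, giving Gamma(48, 24).
Posterior mean = 48/24 = 2; prior mean = 20/17 = 20/17. Difference = 2 − 20/17 = 14/17.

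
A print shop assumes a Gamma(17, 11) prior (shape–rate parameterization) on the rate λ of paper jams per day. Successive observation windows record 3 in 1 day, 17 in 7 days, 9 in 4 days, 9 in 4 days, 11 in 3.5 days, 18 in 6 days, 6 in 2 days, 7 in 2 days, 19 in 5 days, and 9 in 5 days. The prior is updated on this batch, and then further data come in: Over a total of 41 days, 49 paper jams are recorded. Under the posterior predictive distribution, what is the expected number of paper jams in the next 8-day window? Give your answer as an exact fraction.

928/61

Total count: 3 + 17 + 9 + 9 + 11 + 18 + 6 + 7 + 19 + 9 = 108.
Total exposure: 1 + 7 + 4 + 4 + 3.5 + 6 + 2 + 2 + 5 + 5 = 39.5 days.
After the first batch: Gamma(17 + 108, 11 + 39.5) = Gamma(125, 101/2).
Total count 49 over total exposure 41 days.
After the second batch: Gamma(125 + 49, 101/2 + 41) = Gamma(174, 183/2).
Predictive mean over an 8-day window = T·E[λ|data] = 8·174/(183/2) = 928/61.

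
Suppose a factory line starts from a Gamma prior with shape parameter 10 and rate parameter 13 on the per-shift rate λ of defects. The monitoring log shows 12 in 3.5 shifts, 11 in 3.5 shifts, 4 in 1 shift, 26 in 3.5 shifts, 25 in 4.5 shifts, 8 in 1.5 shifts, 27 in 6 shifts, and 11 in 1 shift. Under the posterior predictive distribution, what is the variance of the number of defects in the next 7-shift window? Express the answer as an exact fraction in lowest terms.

166964/5625

Total count: 12 + 11 + 4 + 26 + 25 + 8 + 27 + 11 = 124.
Total exposure: 3.5 + 3.5 + 1 + 3.5 + 4.5 + 1.5 + 6 + 1 = 24.5 shifts.
Posterior: α' = 10 + 124 = 134, β' = 13 + 24.5 = 75/2.
The posterior predictive for a window of length T is Negative Binomial with variance T·α'·(β'+T)/β'² = 7·134·(89/2)/(5625/4) = 166964/5625.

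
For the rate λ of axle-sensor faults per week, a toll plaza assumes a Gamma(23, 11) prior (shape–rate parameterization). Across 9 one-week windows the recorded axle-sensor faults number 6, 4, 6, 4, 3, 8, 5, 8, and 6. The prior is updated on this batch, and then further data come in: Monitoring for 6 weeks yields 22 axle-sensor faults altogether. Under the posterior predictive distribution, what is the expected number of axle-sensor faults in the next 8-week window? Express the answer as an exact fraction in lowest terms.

Total count: 6 + 4 + 6 + 4 + 3 + 8 + 5 + 8 + 6 = 50.
Total exposure: 9 weeks.
After the first batch: Gamma(23 + 50, 11 + 9) = Gamma(73, 20).
Total count 22 over total exposure 6 weeks.
After the second batch: Gamma(73 + 22, 20 + 6) = Gamma(95, 26).
Predictive mean over an 8-week window = T·E[λ|data] = 8·95/26 = 380/13.

380/13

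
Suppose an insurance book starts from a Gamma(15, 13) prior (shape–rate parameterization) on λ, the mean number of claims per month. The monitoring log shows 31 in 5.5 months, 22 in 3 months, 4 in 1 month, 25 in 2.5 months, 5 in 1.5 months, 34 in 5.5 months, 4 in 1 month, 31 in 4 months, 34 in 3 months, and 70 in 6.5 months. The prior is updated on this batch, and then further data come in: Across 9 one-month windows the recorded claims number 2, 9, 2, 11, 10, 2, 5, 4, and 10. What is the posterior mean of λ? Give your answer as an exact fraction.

Total count: 31 + 22 + 4 + 25 + 5 + 34 + 4 + 31 + 34 + 70 = 260.
Total exposure: 5.5 + 3 + 1 + 2.5 + 1.5 + 5.5 + 1 + 4 + 3 + 6.5 = 33.5 months.
After the first batch: Gamma(15 + 260, 13 + 33.5) = Gamma(275, 93/2).
Total count: 2 + 9 + 2 + 11 + 10 + 2 + 5 + 4 + 10 = 55.
Total exposure: 9 months.
After the second batch: Gamma(275 + 55, 93/2 + 9) = Gamma(330, 111/2).
Posterior mean = α'/β' = 330/(111/2) = 220/37.

220/37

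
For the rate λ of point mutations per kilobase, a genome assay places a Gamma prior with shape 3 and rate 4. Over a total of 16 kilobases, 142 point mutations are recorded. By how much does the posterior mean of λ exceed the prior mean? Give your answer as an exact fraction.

13/2

Total count 142 over total exposure 16 kilobases.
Gamma(α, β) with Poisson data over total exposure Σt gives posterior Gamma(α+Σx, β+Σt) = Gamma(145, 20).
Posterior mean = 145/20 = 29/4; prior mean = 3/4 = 3/4. Difference = 29/4 − 3/4 = 13/2.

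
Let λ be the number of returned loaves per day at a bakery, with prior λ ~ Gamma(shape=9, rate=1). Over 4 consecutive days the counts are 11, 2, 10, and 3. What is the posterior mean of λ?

7

Total count: 11 + 2 + 10 + 3 = 26.
Total exposure: 4 days.
The Gamma prior is conjugate for the Poisson rate, so λ | data ~ Gamma(9+26, 1+4) = Gamma(35, 5).
Posterior mean = α'/β' = 35/5 = 7.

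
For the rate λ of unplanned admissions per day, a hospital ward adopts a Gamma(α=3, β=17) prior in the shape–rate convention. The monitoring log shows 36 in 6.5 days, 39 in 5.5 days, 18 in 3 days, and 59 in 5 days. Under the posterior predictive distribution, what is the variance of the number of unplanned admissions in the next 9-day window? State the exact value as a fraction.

64170/1369

Total count: 36 + 39 + 18 + 59 = 152.
Total exposure: 6.5 + 5.5 + 3 + 5 = 20 days.
Posterior: α' = 3 + 152 = 155, β' = 17 + 20 = 37.
The posterior predictive for a window of length T is Negative Binomial with variance T·α'·(β'+T)/β'² = 9·155·46/1369 = 64170/1369.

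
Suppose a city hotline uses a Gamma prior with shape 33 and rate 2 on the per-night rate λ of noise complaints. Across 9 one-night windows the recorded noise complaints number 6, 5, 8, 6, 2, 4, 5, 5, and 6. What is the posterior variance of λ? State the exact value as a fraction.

Total count: 6 + 5 + 8 + 6 + 2 + 4 + 5 + 5 + 6 = 47.
Total exposure: 9 nights.
The Gamma prior is conjugate for the Poisson rate, so λ | data ~ Gamma(33+47, 2+9) = Gamma(80, 11).
Posterior variance = α'/β'² = 80/121.

80/121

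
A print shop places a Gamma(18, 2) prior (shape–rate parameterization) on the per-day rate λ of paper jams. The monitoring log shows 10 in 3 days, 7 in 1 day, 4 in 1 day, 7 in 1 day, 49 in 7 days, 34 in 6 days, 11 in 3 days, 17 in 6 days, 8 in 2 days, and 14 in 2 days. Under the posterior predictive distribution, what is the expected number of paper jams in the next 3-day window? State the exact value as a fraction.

Total count: 10 + 7 + 4 + 7 + 49 + 34 + 11 + 17 + 8 + 14 = 161.
Total exposure: 3 + 1 + 1 + 1 + 7 + 6 + 3 + 6 + 2 + 2 = 32 days.
Posterior: α' = 18 + 161 = 179, β' = 2 + 32 = 34.
Predictive mean over a 3-day window = T·E[λ|data] = 3·179/34 = 537/34.

537/34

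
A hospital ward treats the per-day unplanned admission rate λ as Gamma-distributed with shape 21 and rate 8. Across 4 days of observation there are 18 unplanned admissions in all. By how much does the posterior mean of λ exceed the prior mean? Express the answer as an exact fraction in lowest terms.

Total count 18 over total exposure 4 days.
The Gamma prior is conjugate for the Poisson rate, so λ | data ~ Gamma(21+18, 8+4) = Gamma(39, 12).
Posterior mean = 39/12 = 13/4; prior mean = 21/8 = 21/8. Difference = 13/4 − 21/8 = 5/8.

5/8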